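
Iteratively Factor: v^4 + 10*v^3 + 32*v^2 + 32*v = (v + 4)*(v^3 + 6*v^2 + 8*v) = v*(v + 4)*(v^2 + 6*v + 8) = v*(v + 4)^2*(v + 2)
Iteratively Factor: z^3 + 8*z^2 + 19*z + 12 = (z + 1)*(z^2 + 7*z + 12) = (z + 1)*(z + 3)*(z + 4)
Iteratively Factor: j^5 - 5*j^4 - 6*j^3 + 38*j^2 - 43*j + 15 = (j - 5)*(j^4 - 6*j^2 + 8*j - 3) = (j - 5)*(j - 1)*(j^3 + j^2 - 5*j + 3) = (j - 5)*(j - 1)^2*(j^2 + 2*j - 3) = (j - 5)*(j - 1)^2*(j + 3)*(j - 1)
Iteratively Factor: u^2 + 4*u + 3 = (u + 3)*(u + 1)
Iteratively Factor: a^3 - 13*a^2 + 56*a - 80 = (a - 4)*(a^2 - 9*a + 20) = (a - 4)^2*(a - 5)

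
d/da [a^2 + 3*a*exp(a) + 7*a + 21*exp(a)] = 3*a*exp(a) + 2*a + 24*exp(a) + 7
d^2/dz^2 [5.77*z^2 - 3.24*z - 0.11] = 11.5400000000000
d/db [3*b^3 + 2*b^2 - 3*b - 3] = 9*b^2 + 4*b - 3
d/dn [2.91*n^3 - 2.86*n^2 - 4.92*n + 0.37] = 8.73*n^2 - 5.72*n - 4.92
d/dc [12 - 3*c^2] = -6*c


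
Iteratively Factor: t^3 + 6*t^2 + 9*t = (t + 3)*(t^2 + 3*t) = t*(t + 3)*(t + 3)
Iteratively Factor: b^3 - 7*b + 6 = (b - 2)*(b^2 + 2*b - 3) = (b - 2)*(b - 1)*(b + 3)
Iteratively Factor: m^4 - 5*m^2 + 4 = (m - 2)*(m^3 + 2*m^2 - m - 2) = (m - 2)*(m + 2)*(m^2 - 1) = (m - 2)*(m + 1)*(m + 2)*(m - 1)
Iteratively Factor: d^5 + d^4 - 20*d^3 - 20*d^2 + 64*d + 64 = (d - 2)*(d^4 + 3*d^3 - 14*d^2 - 48*d - 32) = (d - 2)*(d + 1)*(d^3 + 2*d^2 - 16*d - 32) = (d - 2)*(d + 1)*(d + 2)*(d^2 - 16) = (d - 4)*(d - 2)*(d + 1)*(d + 2)*(d + 4)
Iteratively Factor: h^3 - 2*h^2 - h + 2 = (h - 1)*(h^2 - h - 2) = (h - 2)*(h - 1)*(h + 1)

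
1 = 1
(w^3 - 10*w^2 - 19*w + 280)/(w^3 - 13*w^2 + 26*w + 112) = (w + 5)/(w + 2)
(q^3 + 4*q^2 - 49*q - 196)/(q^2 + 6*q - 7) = (q^2 - 3*q - 28)/(q - 1)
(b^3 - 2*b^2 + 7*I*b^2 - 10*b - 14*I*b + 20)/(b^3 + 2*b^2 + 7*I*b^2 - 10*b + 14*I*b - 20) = (b - 2)/(b + 2)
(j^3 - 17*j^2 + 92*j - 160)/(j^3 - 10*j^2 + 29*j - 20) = (j - 8)/(j - 1)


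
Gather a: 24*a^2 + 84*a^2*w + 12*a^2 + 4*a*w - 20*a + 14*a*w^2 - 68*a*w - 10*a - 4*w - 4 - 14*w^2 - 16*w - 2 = a^2*(84*w + 36) + a*(14*w^2 - 64*w - 30) - 14*w^2 - 20*w - 6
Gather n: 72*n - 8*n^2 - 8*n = -8*n^2 + 64*n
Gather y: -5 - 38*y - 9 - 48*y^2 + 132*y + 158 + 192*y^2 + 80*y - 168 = 144*y^2 + 174*y - 24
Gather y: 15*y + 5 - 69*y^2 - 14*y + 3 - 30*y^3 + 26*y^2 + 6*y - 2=-30*y^3 - 43*y^2 + 7*y + 6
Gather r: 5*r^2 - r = 5*r^2 - r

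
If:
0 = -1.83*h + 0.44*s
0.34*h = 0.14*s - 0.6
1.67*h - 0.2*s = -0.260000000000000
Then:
No Solution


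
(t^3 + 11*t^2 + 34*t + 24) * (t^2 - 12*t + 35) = t^5 - t^4 - 63*t^3 + t^2 + 902*t + 840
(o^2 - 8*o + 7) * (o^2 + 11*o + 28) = o^4 + 3*o^3 - 53*o^2 - 147*o + 196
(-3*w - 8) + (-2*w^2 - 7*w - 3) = -2*w^2 - 10*w - 11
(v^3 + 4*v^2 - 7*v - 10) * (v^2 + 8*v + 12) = v^5 + 12*v^4 + 37*v^3 - 18*v^2 - 164*v - 120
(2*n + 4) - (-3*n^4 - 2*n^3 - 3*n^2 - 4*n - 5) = 3*n^4 + 2*n^3 + 3*n^2 + 6*n + 9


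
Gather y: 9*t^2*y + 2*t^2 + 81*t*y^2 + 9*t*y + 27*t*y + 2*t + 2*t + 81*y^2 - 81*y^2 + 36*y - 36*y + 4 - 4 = 2*t^2 + 81*t*y^2 + 4*t + y*(9*t^2 + 36*t)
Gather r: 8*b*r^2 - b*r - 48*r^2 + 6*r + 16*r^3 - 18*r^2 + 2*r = 16*r^3 + r^2*(8*b - 66) + r*(8 - b)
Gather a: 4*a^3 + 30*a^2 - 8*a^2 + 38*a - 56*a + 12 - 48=4*a^3 + 22*a^2 - 18*a - 36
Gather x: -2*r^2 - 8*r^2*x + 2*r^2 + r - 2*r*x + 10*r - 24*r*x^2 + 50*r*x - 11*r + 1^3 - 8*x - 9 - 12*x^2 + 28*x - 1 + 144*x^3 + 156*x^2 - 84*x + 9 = 144*x^3 + x^2*(144 - 24*r) + x*(-8*r^2 + 48*r - 64)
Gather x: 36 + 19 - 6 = 49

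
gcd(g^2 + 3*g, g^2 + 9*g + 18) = g + 3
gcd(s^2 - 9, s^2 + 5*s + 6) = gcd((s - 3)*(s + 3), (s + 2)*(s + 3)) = s + 3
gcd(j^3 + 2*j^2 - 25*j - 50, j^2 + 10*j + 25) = j + 5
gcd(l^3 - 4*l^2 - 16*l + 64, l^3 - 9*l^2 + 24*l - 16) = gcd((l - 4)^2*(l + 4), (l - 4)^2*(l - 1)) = l^2 - 8*l + 16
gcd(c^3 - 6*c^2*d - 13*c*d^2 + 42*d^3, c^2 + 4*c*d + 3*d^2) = c + 3*d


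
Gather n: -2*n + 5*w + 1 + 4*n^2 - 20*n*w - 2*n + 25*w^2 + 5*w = 4*n^2 + n*(-20*w - 4) + 25*w^2 + 10*w + 1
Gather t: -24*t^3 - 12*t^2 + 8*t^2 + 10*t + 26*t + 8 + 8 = -24*t^3 - 4*t^2 + 36*t + 16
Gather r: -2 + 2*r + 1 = 2*r - 1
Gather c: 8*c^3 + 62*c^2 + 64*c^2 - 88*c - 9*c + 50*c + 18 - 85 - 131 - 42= 8*c^3 + 126*c^2 - 47*c - 240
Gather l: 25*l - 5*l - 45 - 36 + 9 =20*l - 72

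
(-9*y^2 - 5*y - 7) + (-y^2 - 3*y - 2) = -10*y^2 - 8*y - 9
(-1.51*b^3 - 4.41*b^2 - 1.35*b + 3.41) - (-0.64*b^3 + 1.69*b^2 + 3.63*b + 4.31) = -0.87*b^3 - 6.1*b^2 - 4.98*b - 0.899999999999999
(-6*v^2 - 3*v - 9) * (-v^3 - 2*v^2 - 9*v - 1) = 6*v^5 + 15*v^4 + 69*v^3 + 51*v^2 + 84*v + 9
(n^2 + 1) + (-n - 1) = n^2 - n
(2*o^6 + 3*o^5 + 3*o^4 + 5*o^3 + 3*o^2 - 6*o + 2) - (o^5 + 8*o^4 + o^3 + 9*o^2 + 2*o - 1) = 2*o^6 + 2*o^5 - 5*o^4 + 4*o^3 - 6*o^2 - 8*o + 3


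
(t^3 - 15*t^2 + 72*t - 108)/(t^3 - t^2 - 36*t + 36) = (t^2 - 9*t + 18)/(t^2 + 5*t - 6)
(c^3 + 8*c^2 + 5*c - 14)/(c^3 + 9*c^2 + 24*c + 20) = (c^2 + 6*c - 7)/(c^2 + 7*c + 10)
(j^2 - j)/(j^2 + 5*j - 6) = j/(j + 6)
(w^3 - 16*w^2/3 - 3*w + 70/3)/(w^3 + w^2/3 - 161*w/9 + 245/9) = 3*(w^2 - 3*w - 10)/(3*w^2 + 8*w - 35)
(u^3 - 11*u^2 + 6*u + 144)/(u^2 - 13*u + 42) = (u^2 - 5*u - 24)/(u - 7)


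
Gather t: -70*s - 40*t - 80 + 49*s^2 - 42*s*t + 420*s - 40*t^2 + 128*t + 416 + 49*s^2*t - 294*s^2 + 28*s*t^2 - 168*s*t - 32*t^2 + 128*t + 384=-245*s^2 + 350*s + t^2*(28*s - 72) + t*(49*s^2 - 210*s + 216) + 720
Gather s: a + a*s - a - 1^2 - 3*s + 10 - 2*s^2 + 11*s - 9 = -2*s^2 + s*(a + 8)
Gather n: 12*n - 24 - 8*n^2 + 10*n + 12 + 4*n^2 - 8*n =-4*n^2 + 14*n - 12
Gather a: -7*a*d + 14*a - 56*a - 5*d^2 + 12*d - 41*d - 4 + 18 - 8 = a*(-7*d - 42) - 5*d^2 - 29*d + 6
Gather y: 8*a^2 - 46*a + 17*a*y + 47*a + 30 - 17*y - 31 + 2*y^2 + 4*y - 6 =8*a^2 + a + 2*y^2 + y*(17*a - 13) - 7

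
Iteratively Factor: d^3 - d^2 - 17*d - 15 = (d + 1)*(d^2 - 2*d - 15) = (d + 1)*(d + 3)*(d - 5)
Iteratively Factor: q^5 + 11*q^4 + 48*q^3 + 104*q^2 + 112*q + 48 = (q + 2)*(q^4 + 9*q^3 + 30*q^2 + 44*q + 24) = (q + 2)*(q + 3)*(q^3 + 6*q^2 + 12*q + 8) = (q + 2)^2*(q + 3)*(q^2 + 4*q + 4) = (q + 2)^3*(q + 3)*(q + 2)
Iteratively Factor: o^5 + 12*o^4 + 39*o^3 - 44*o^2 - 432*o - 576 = (o + 4)*(o^4 + 8*o^3 + 7*o^2 - 72*o - 144) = (o + 3)*(o + 4)*(o^3 + 5*o^2 - 8*o - 48) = (o + 3)*(o + 4)^2*(o^2 + o - 12) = (o - 3)*(o + 3)*(o + 4)^2*(o + 4)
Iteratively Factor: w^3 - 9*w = (w + 3)*(w^2 - 3*w) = (w - 3)*(w + 3)*(w)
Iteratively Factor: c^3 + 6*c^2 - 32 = (c + 4)*(c^2 + 2*c - 8) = (c + 4)^2*(c - 2)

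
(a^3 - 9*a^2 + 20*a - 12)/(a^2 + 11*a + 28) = (a^3 - 9*a^2 + 20*a - 12)/(a^2 + 11*a + 28)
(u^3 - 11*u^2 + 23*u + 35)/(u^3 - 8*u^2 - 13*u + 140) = (u + 1)/(u + 4)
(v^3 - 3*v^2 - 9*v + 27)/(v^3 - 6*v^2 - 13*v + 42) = (v^2 - 6*v + 9)/(v^2 - 9*v + 14)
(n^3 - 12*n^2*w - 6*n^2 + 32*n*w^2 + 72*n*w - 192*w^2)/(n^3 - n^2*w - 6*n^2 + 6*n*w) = (-n^2 + 12*n*w - 32*w^2)/(n*(-n + w))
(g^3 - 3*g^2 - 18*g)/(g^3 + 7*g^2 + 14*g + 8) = g*(g^2 - 3*g - 18)/(g^3 + 7*g^2 + 14*g + 8)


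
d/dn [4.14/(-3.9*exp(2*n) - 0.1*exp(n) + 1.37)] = (32.292*exp(n) + 0.414)*exp(n)/(3.9*exp(2*n) + 0.1*exp(n) - 1.37)^2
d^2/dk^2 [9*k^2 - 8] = 18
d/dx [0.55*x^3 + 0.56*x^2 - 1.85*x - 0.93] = 1.65*x^2 + 1.12*x - 1.85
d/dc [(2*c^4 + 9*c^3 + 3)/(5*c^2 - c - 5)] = (c^2*(-8*c - 27)*(-5*c^2 + c + 5) - (10*c - 1)*(2*c^4 + 9*c^3 + 3))/(-5*c^2 + c + 5)^2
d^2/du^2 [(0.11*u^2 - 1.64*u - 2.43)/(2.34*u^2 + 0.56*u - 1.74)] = (-18.248256*u^3 - 77.146992*u^2 - 59.170176*u - 23.842032)/(12.812904*u^6 + 9.199008*u^5 - 26.38116*u^4 - 13.50496*u^3 + 19.61676*u^2 + 5.086368*u - 5.268024)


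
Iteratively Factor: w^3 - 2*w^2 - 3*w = (w)*(w^2 - 2*w - 3) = w*(w + 1)*(w - 3)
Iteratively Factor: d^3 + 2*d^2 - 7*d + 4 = (d - 1)*(d^2 + 3*d - 4) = (d - 1)*(d + 4)*(d - 1)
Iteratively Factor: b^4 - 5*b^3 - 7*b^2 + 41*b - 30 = (b - 1)*(b^3 - 4*b^2 - 11*b + 30) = (b - 1)*(b + 3)*(b^2 - 7*b + 10) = (b - 2)*(b - 1)*(b + 3)*(b - 5)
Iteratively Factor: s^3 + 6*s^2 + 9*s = (s + 3)*(s^2 + 3*s) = s*(s + 3)*(s + 3)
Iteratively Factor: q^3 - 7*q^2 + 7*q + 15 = (q - 5)*(q^2 - 2*q - 3) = (q - 5)*(q + 1)*(q - 3)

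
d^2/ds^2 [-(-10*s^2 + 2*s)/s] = 0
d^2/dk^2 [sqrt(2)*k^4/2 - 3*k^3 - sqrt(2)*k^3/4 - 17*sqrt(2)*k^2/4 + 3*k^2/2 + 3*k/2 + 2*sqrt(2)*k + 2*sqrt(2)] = 6*sqrt(2)*k^2 - 18*k - 3*sqrt(2)*k/2 - 17*sqrt(2)/2 + 3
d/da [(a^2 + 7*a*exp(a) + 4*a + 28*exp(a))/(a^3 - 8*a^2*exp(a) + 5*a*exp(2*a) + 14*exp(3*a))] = (-(a^2 + 7*a*exp(a) + 4*a + 28*exp(a))*(-8*a^2*exp(a) + 3*a^2 + 10*a*exp(2*a) - 16*a*exp(a) + 42*exp(3*a) + 5*exp(2*a)) + (a^3 - 8*a^2*exp(a) + 5*a*exp(2*a) + 14*exp(3*a))*(7*a*exp(a) + 2*a + 35*exp(a) + 4))/(a^3 - 8*a^2*exp(a) + 5*a*exp(2*a) + 14*exp(3*a))^2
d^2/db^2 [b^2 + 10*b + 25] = 2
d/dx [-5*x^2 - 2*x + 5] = -10*x - 2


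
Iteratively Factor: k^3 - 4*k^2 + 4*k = (k)*(k^2 - 4*k + 4) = k*(k - 2)*(k - 2)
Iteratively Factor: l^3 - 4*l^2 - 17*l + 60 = (l - 3)*(l^2 - l - 20) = (l - 5)*(l - 3)*(l + 4)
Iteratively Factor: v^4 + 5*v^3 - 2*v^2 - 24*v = (v + 3)*(v^3 + 2*v^2 - 8*v) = v*(v + 3)*(v^2 + 2*v - 8) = v*(v + 3)*(v + 4)*(v - 2)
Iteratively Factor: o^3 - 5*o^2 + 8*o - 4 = (o - 2)*(o^2 - 3*o + 2) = (o - 2)^2*(o - 1)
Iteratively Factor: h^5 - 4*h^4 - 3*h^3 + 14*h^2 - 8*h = (h - 4)*(h^4 - 3*h^2 + 2*h) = (h - 4)*(h - 1)*(h^3 + h^2 - 2*h) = (h - 4)*(h - 1)*(h + 2)*(h^2 - h) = h*(h - 4)*(h - 1)*(h + 2)*(h - 1)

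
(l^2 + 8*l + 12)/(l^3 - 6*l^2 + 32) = (l + 6)/(l^2 - 8*l + 16)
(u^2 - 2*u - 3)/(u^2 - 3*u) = (u + 1)/u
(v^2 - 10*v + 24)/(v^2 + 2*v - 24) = (v - 6)/(v + 6)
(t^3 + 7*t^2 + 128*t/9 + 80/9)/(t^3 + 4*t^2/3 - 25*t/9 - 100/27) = 3*(t + 4)/(3*t - 5)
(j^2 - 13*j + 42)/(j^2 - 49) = (j - 6)/(j + 7)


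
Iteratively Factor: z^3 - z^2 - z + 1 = (z + 1)*(z^2 - 2*z + 1) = (z - 1)*(z + 1)*(z - 1)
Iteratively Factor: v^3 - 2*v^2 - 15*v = (v + 3)*(v^2 - 5*v) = v*(v + 3)*(v - 5)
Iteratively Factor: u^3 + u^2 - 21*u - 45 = (u - 5)*(u^2 + 6*u + 9) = (u - 5)*(u + 3)*(u + 3)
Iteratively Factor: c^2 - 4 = (c + 2)*(c - 2)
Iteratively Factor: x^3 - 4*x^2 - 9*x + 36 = (x - 3)*(x^2 - x - 12) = (x - 3)*(x + 3)*(x - 4)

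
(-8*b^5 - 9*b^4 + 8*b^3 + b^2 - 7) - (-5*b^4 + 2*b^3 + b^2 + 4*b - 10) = -8*b^5 - 4*b^4 + 6*b^3 - 4*b + 3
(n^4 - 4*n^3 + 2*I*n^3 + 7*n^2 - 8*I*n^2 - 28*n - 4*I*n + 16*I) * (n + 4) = n^5 + 2*I*n^4 - 9*n^3 - 36*I*n^2 - 112*n + 64*I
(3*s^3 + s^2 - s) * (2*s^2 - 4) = 6*s^5 + 2*s^4 - 14*s^3 - 4*s^2 + 4*s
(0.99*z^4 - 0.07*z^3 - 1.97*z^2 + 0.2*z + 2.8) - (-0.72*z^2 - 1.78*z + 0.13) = 0.99*z^4 - 0.07*z^3 - 1.25*z^2 + 1.98*z + 2.67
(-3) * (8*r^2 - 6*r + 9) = -24*r^2 + 18*r - 27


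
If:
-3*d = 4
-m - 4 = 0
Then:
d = -4/3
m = -4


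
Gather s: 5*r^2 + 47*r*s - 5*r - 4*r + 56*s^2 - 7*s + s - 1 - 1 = 5*r^2 - 9*r + 56*s^2 + s*(47*r - 6) - 2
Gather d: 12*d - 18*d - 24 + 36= 12 - 6*d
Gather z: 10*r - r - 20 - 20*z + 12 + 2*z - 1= 9*r - 18*z - 9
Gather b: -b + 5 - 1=4 - b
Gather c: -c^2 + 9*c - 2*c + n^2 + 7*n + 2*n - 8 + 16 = -c^2 + 7*c + n^2 + 9*n + 8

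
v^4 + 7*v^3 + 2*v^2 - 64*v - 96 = (v - 3)*(v + 2)*(v + 4)^2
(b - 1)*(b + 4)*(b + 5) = b^3 + 8*b^2 + 11*b - 20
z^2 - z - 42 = (z - 7)*(z + 6)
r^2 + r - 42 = (r - 6)*(r + 7)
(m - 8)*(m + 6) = m^2 - 2*m - 48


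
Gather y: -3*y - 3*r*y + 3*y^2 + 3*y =-3*r*y + 3*y^2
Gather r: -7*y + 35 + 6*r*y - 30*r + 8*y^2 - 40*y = r*(6*y - 30) + 8*y^2 - 47*y + 35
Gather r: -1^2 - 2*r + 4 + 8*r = 6*r + 3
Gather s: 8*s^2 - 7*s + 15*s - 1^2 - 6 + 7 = 8*s^2 + 8*s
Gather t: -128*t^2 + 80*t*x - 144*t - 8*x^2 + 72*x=-128*t^2 + t*(80*x - 144) - 8*x^2 + 72*x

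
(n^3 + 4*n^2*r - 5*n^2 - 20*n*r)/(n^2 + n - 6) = n*(n^2 + 4*n*r - 5*n - 20*r)/(n^2 + n - 6)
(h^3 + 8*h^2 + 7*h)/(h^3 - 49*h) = (h + 1)/(h - 7)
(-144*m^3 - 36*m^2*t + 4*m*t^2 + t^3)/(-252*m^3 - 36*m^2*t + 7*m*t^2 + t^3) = (4*m + t)/(7*m + t)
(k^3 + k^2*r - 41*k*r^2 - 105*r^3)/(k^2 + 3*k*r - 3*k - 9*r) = (k^2 - 2*k*r - 35*r^2)/(k - 3)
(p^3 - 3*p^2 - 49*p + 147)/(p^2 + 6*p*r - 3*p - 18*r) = (p^2 - 49)/(p + 6*r)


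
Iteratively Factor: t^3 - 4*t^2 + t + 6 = (t - 2)*(t^2 - 2*t - 3) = (t - 2)*(t + 1)*(t - 3)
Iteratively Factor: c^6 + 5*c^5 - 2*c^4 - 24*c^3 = (c)*(c^5 + 5*c^4 - 2*c^3 - 24*c^2) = c^2*(c^4 + 5*c^3 - 2*c^2 - 24*c) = c^2*(c + 4)*(c^3 + c^2 - 6*c) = c^2*(c - 2)*(c + 4)*(c^2 + 3*c) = c^3*(c - 2)*(c + 4)*(c + 3)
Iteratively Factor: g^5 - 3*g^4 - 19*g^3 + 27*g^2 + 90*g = (g + 3)*(g^4 - 6*g^3 - g^2 + 30*g) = (g - 5)*(g + 3)*(g^3 - g^2 - 6*g) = g*(g - 5)*(g + 3)*(g^2 - g - 6) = g*(g - 5)*(g + 2)*(g + 3)*(g - 3)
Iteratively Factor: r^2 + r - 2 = (r + 2)*(r - 1)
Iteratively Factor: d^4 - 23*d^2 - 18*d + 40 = (d + 2)*(d^3 - 2*d^2 - 19*d + 20) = (d - 5)*(d + 2)*(d^2 + 3*d - 4) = (d - 5)*(d + 2)*(d + 4)*(d - 1)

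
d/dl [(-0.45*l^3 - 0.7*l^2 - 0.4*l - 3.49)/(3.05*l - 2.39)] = (-2.745*l^3 + 1.0915*l^2 + 3.346*l + 11.6005)/(9.3025*l^2 - 14.579*l + 5.7121)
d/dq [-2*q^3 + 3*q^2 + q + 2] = -6*q^2 + 6*q + 1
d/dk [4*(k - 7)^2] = 8*k - 56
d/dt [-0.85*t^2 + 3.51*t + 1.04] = 3.51 - 1.7*t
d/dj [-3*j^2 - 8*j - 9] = -6*j - 8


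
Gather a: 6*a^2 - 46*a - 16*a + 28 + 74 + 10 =6*a^2 - 62*a + 112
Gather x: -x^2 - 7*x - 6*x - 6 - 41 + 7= -x^2 - 13*x - 40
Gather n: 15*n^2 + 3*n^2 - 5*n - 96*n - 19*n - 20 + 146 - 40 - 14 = 18*n^2 - 120*n + 72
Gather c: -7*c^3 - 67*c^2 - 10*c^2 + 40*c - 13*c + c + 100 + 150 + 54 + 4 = -7*c^3 - 77*c^2 + 28*c + 308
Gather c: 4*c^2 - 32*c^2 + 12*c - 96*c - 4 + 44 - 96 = -28*c^2 - 84*c - 56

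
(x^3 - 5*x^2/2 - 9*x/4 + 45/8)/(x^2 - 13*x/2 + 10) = (x^2 - 9/4)/(x - 4)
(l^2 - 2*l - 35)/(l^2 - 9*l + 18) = (l^2 - 2*l - 35)/(l^2 - 9*l + 18)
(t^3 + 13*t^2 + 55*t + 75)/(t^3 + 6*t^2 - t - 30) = (t + 5)/(t - 2)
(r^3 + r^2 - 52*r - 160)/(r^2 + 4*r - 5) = (r^2 - 4*r - 32)/(r - 1)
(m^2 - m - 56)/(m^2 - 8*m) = (m + 7)/m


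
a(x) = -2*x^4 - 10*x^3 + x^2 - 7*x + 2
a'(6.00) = -2803.00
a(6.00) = -4756.00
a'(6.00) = -2803.00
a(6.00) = -4756.00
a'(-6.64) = 999.07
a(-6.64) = -867.67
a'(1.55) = -105.77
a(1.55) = -55.23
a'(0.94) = -38.27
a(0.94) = -13.56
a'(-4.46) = 97.06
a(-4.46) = 148.93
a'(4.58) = -1395.71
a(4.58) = -1849.82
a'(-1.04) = -32.53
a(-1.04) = 19.27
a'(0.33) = -9.89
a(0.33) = -0.58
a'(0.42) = -12.04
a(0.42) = -1.57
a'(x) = -8*x^3 - 30*x^2 + 2*x - 7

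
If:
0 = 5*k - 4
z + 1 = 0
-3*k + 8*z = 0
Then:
No Solution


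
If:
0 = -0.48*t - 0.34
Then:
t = -0.71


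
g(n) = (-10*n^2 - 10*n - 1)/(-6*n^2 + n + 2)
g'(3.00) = -0.34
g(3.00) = 2.47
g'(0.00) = -4.75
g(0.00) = -0.50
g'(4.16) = -0.15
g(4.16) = 2.21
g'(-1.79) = -0.42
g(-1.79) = 0.80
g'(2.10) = -0.87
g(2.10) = 2.96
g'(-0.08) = -4.32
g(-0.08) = -0.14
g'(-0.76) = -4.02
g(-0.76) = -0.37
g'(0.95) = -21.65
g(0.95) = 7.92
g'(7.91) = -0.04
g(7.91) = 1.93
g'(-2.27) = -0.27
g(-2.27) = 0.96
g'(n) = (-20*n - 10)/(-6*n^2 + n + 2) + (12*n - 1)*(-10*n^2 - 10*n - 1)/(-6*n^2 + n + 2)^2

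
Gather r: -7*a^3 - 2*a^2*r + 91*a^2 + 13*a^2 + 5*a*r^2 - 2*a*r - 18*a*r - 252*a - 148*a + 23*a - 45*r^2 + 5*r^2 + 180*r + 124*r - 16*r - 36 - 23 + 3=-7*a^3 + 104*a^2 - 377*a + r^2*(5*a - 40) + r*(-2*a^2 - 20*a + 288) - 56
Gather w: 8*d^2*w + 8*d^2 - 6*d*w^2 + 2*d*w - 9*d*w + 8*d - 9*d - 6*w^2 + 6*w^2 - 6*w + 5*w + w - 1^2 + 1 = 8*d^2 - 6*d*w^2 - d + w*(8*d^2 - 7*d)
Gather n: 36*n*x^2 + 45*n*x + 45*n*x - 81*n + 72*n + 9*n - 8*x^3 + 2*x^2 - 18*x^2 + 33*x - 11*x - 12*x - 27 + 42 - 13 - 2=n*(36*x^2 + 90*x) - 8*x^3 - 16*x^2 + 10*x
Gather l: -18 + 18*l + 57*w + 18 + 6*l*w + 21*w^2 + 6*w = l*(6*w + 18) + 21*w^2 + 63*w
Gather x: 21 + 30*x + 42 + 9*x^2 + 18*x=9*x^2 + 48*x + 63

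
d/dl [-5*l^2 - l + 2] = -10*l - 1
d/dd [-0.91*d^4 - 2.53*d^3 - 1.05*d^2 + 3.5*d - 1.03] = -3.64*d^3 - 7.59*d^2 - 2.1*d + 3.5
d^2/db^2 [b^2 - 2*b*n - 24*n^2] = 2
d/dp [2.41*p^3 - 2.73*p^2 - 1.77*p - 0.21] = 7.23*p^2 - 5.46*p - 1.77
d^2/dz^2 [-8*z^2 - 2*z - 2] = -16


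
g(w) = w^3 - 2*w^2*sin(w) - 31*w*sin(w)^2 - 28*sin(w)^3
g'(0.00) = 0.00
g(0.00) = 0.00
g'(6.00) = 136.66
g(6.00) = 222.21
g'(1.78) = 13.31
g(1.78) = -79.57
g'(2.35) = 104.67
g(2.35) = -41.84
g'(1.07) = -84.25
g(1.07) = -45.21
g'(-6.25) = 52.66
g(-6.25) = -246.52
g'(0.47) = -34.07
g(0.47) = -5.69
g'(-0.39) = -24.63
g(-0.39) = 3.34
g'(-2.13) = 80.34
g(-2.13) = 62.53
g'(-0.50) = -37.76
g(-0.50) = 6.76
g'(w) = -2*w^2*cos(w) + 3*w^2 - 62*w*sin(w)*cos(w) - 4*w*sin(w) - 84*sin(w)^2*cos(w) - 31*sin(w)^2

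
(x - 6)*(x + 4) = x^2 - 2*x - 24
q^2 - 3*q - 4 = (q - 4)*(q + 1)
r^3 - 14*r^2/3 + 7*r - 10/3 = (r - 2)*(r - 5/3)*(r - 1)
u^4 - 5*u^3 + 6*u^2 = u^2*(u - 3)*(u - 2)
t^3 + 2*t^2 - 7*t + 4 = (t - 1)^2*(t + 4)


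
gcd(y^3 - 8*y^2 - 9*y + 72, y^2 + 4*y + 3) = y + 3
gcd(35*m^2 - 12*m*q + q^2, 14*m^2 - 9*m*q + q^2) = -7*m + q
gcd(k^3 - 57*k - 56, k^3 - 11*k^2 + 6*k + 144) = k - 8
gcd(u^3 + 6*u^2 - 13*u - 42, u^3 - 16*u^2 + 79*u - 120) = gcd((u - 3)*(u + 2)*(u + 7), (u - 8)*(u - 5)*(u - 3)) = u - 3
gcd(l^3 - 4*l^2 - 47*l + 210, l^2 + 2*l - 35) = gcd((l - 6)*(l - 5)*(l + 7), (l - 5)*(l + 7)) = l^2 + 2*l - 35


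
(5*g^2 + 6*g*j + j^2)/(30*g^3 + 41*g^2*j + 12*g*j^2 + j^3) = 1/(6*g + j)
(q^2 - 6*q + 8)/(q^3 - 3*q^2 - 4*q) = (q - 2)/(q*(q + 1))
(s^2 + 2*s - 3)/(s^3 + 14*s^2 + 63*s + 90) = (s - 1)/(s^2 + 11*s + 30)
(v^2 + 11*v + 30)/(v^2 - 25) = (v + 6)/(v - 5)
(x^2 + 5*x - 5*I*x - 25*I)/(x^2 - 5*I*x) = (x + 5)/x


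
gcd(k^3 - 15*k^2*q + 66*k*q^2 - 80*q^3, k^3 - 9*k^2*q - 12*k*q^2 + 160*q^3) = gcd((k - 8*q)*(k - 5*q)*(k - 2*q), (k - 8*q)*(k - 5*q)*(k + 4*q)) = k^2 - 13*k*q + 40*q^2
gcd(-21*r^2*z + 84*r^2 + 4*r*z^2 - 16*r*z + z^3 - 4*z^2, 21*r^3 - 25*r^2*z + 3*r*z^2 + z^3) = -21*r^2 + 4*r*z + z^2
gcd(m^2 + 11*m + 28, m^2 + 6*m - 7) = m + 7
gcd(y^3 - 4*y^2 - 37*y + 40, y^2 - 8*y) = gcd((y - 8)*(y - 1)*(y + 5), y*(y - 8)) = y - 8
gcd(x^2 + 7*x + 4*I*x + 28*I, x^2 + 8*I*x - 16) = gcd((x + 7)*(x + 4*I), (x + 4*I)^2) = x + 4*I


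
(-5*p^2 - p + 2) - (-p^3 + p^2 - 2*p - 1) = p^3 - 6*p^2 + p + 3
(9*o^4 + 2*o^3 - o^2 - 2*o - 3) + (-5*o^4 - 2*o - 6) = 4*o^4 + 2*o^3 - o^2 - 4*o - 9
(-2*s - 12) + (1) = -2*s - 11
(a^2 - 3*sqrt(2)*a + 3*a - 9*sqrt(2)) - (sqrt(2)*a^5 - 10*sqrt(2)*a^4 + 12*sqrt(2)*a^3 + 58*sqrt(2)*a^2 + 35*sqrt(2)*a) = -sqrt(2)*a^5 + 10*sqrt(2)*a^4 - 12*sqrt(2)*a^3 - 58*sqrt(2)*a^2 + a^2 - 38*sqrt(2)*a + 3*a - 9*sqrt(2)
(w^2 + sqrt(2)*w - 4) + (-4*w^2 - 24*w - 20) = -3*w^2 - 24*w + sqrt(2)*w - 24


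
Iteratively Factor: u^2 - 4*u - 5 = (u + 1)*(u - 5)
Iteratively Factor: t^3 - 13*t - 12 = (t + 3)*(t^2 - 3*t - 4) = (t - 4)*(t + 3)*(t + 1)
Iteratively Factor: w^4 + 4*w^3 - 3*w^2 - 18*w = (w + 3)*(w^3 + w^2 - 6*w) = w*(w + 3)*(w^2 + w - 6) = w*(w - 2)*(w + 3)*(w + 3)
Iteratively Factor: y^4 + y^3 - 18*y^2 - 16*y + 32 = (y - 4)*(y^3 + 5*y^2 + 2*y - 8) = (y - 4)*(y - 1)*(y^2 + 6*y + 8) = (y - 4)*(y - 1)*(y + 4)*(y + 2)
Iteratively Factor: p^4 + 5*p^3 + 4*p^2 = (p)*(p^3 + 5*p^2 + 4*p) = p*(p + 4)*(p^2 + p) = p*(p + 1)*(p + 4)*(p)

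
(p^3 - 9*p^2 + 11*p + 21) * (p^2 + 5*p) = p^5 - 4*p^4 - 34*p^3 + 76*p^2 + 105*p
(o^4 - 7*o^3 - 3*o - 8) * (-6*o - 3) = -6*o^5 + 39*o^4 + 21*o^3 + 18*o^2 + 57*o + 24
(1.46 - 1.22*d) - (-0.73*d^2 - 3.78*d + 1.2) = 0.73*d^2 + 2.56*d + 0.26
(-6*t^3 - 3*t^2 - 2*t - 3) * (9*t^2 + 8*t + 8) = -54*t^5 - 75*t^4 - 90*t^3 - 67*t^2 - 40*t - 24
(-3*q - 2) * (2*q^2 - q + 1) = -6*q^3 - q^2 - q - 2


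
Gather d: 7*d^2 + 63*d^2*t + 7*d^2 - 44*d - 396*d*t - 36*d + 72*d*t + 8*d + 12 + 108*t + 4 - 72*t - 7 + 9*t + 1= d^2*(63*t + 14) + d*(-324*t - 72) + 45*t + 10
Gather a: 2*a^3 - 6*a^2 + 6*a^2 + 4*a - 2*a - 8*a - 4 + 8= 2*a^3 - 6*a + 4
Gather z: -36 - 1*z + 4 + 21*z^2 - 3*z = 21*z^2 - 4*z - 32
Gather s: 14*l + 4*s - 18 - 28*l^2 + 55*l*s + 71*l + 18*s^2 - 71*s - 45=-28*l^2 + 85*l + 18*s^2 + s*(55*l - 67) - 63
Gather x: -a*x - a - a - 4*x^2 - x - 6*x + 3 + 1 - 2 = -2*a - 4*x^2 + x*(-a - 7) + 2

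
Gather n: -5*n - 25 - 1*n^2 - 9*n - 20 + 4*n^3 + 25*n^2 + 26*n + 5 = 4*n^3 + 24*n^2 + 12*n - 40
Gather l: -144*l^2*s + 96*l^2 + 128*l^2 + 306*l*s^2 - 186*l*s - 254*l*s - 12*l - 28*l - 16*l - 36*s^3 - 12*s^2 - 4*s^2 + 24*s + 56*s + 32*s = l^2*(224 - 144*s) + l*(306*s^2 - 440*s - 56) - 36*s^3 - 16*s^2 + 112*s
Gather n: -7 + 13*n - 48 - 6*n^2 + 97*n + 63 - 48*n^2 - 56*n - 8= -54*n^2 + 54*n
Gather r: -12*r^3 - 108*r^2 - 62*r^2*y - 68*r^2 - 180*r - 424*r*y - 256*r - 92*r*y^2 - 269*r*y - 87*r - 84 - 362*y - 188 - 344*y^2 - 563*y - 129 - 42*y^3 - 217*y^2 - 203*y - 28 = -12*r^3 + r^2*(-62*y - 176) + r*(-92*y^2 - 693*y - 523) - 42*y^3 - 561*y^2 - 1128*y - 429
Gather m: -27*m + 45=45 - 27*m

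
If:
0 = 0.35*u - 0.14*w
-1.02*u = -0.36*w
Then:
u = 0.00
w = 0.00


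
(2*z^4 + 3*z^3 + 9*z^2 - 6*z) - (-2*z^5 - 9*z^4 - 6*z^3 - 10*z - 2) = 2*z^5 + 11*z^4 + 9*z^3 + 9*z^2 + 4*z + 2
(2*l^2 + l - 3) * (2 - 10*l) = -20*l^3 - 6*l^2 + 32*l - 6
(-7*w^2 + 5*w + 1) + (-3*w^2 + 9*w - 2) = -10*w^2 + 14*w - 1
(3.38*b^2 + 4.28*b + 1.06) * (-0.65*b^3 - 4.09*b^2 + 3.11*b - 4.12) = -2.197*b^5 - 16.6062*b^4 - 7.6824*b^3 - 4.9502*b^2 - 14.337*b - 4.3672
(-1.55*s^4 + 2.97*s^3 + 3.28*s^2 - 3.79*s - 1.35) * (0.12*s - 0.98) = -0.186*s^5 + 1.8754*s^4 - 2.517*s^3 - 3.6692*s^2 + 3.5522*s + 1.323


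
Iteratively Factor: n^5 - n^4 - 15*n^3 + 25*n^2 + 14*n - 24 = (n - 1)*(n^4 - 15*n^2 + 10*n + 24) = (n - 1)*(n + 1)*(n^3 - n^2 - 14*n + 24) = (n - 1)*(n + 1)*(n + 4)*(n^2 - 5*n + 6) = (n - 2)*(n - 1)*(n + 1)*(n + 4)*(n - 3)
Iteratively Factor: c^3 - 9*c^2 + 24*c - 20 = (c - 2)*(c^2 - 7*c + 10) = (c - 2)^2*(c - 5)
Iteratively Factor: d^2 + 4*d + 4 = (d + 2)*(d + 2)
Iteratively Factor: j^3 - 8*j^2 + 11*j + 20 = (j - 4)*(j^2 - 4*j - 5) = (j - 5)*(j - 4)*(j + 1)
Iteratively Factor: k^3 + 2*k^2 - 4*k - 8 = (k + 2)*(k^2 - 4) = (k - 2)*(k + 2)*(k + 2)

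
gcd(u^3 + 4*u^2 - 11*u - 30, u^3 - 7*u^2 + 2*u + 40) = u + 2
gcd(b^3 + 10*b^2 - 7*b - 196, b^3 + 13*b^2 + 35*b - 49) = b^2 + 14*b + 49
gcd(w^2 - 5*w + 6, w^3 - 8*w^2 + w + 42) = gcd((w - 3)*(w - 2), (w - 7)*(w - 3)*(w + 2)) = w - 3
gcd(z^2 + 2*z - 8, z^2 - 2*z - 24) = z + 4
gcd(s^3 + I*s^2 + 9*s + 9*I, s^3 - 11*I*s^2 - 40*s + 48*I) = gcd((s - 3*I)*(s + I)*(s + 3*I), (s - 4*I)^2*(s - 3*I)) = s - 3*I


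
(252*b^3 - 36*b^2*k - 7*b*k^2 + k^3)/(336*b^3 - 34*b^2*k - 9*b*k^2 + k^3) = (6*b - k)/(8*b - k)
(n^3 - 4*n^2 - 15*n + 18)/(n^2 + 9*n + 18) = (n^2 - 7*n + 6)/(n + 6)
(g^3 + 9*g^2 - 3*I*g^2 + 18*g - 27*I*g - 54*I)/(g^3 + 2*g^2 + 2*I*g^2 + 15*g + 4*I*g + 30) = (g^2 + 9*g + 18)/(g^2 + g*(2 + 5*I) + 10*I)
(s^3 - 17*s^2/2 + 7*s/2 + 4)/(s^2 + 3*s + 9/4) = 2*(2*s^3 - 17*s^2 + 7*s + 8)/(4*s^2 + 12*s + 9)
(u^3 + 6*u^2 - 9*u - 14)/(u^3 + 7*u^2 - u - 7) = (u - 2)/(u - 1)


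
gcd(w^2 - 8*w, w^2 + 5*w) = w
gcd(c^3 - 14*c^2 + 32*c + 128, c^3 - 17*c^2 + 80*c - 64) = c^2 - 16*c + 64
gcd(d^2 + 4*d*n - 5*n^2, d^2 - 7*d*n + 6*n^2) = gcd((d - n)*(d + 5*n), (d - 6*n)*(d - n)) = d - n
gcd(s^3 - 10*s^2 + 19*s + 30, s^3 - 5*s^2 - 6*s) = s^2 - 5*s - 6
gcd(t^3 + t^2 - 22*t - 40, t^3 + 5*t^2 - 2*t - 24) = t + 4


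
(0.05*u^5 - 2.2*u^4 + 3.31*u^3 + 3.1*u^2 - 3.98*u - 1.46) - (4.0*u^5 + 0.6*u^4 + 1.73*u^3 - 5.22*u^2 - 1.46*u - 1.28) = -3.95*u^5 - 2.8*u^4 + 1.58*u^3 + 8.32*u^2 - 2.52*u - 0.18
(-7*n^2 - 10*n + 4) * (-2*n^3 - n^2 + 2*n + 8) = 14*n^5 + 27*n^4 - 12*n^3 - 80*n^2 - 72*n + 32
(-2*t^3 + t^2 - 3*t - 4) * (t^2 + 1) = -2*t^5 + t^4 - 5*t^3 - 3*t^2 - 3*t - 4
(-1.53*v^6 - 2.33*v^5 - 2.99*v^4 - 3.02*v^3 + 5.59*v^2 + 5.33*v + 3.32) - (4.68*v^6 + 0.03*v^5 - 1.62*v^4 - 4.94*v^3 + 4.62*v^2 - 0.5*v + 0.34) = -6.21*v^6 - 2.36*v^5 - 1.37*v^4 + 1.92*v^3 + 0.97*v^2 + 5.83*v + 2.98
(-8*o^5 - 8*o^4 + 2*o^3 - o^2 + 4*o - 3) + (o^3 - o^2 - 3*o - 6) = -8*o^5 - 8*o^4 + 3*o^3 - 2*o^2 + o - 9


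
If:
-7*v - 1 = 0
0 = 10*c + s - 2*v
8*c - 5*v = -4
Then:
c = -33/56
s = 157/28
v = -1/7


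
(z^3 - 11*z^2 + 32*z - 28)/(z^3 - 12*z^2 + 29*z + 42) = (z^2 - 4*z + 4)/(z^2 - 5*z - 6)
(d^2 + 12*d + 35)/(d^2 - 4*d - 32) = (d^2 + 12*d + 35)/(d^2 - 4*d - 32)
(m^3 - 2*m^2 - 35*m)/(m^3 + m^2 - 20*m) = (m - 7)/(m - 4)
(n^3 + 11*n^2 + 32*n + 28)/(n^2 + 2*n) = n + 9 + 14/n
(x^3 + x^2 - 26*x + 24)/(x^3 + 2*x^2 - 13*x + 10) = (x^2 + 2*x - 24)/(x^2 + 3*x - 10)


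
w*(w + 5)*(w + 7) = w^3 + 12*w^2 + 35*w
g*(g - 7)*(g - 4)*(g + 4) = g^4 - 7*g^3 - 16*g^2 + 112*g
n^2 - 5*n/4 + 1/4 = (n - 1)*(n - 1/4)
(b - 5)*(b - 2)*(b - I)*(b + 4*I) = b^4 - 7*b^3 + 3*I*b^3 + 14*b^2 - 21*I*b^2 - 28*b + 30*I*b + 40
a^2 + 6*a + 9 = (a + 3)^2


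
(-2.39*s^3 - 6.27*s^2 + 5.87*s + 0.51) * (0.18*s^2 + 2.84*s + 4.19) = -0.4302*s^5 - 7.9162*s^4 - 26.7643*s^3 - 9.5087*s^2 + 26.0437*s + 2.1369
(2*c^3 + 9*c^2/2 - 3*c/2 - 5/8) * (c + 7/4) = 2*c^4 + 8*c^3 + 51*c^2/8 - 13*c/4 - 35/32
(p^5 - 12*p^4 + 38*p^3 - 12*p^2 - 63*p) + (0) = p^5 - 12*p^4 + 38*p^3 - 12*p^2 - 63*p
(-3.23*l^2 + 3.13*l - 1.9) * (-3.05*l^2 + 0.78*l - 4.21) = 9.8515*l^4 - 12.0659*l^3 + 21.8347*l^2 - 14.6593*l + 7.999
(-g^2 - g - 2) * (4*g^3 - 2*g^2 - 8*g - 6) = -4*g^5 - 2*g^4 + 2*g^3 + 18*g^2 + 22*g + 12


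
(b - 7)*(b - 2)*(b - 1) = b^3 - 10*b^2 + 23*b - 14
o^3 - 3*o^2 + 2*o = o*(o - 2)*(o - 1)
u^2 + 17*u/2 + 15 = (u + 5/2)*(u + 6)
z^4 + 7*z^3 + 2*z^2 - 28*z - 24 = (z - 2)*(z + 1)*(z + 2)*(z + 6)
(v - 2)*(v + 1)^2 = v^3 - 3*v - 2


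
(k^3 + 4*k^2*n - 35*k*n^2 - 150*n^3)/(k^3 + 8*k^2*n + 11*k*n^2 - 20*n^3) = (k^2 - k*n - 30*n^2)/(k^2 + 3*k*n - 4*n^2)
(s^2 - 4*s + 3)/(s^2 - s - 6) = (s - 1)/(s + 2)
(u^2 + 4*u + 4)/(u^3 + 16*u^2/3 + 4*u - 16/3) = 3*(u + 2)/(3*u^2 + 10*u - 8)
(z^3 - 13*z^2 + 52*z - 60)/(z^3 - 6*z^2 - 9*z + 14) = (z^3 - 13*z^2 + 52*z - 60)/(z^3 - 6*z^2 - 9*z + 14)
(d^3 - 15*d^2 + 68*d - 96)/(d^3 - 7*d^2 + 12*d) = (d - 8)/d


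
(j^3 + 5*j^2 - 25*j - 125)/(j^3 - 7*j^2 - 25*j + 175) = (j + 5)/(j - 7)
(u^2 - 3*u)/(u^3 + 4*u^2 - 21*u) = 1/(u + 7)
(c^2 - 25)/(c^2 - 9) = (c^2 - 25)/(c^2 - 9)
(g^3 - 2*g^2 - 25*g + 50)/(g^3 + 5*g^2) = 1 - 7/g + 10/g^2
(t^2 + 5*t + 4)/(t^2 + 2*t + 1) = (t + 4)/(t + 1)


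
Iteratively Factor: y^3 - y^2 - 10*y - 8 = (y - 4)*(y^2 + 3*y + 2) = (y - 4)*(y + 1)*(y + 2)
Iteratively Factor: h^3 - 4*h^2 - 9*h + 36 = (h - 4)*(h^2 - 9) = (h - 4)*(h - 3)*(h + 3)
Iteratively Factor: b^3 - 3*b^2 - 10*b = (b - 5)*(b^2 + 2*b) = (b - 5)*(b + 2)*(b)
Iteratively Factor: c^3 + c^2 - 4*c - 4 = (c - 2)*(c^2 + 3*c + 2) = (c - 2)*(c + 2)*(c + 1)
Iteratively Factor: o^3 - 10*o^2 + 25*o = (o - 5)*(o^2 - 5*o) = o*(o - 5)*(o - 5)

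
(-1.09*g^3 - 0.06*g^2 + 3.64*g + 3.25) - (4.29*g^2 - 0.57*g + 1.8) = -1.09*g^3 - 4.35*g^2 + 4.21*g + 1.45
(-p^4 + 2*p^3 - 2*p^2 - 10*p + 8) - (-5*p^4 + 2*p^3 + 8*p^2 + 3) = 4*p^4 - 10*p^2 - 10*p + 5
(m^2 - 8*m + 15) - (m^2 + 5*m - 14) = 29 - 13*m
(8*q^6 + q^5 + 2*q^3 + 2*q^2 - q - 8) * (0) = 0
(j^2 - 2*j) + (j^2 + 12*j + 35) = 2*j^2 + 10*j + 35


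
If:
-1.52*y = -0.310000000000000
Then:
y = 0.20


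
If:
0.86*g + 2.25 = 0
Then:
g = -2.62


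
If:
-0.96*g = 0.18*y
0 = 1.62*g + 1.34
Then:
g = -0.83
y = 4.41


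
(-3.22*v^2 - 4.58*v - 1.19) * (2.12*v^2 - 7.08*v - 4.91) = -6.8264*v^4 + 13.088*v^3 + 45.7138*v^2 + 30.913*v + 5.8429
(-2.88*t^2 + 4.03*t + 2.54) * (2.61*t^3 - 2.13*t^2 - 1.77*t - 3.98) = -7.5168*t^5 + 16.6527*t^4 + 3.1431*t^3 - 1.0809*t^2 - 20.5352*t - 10.1092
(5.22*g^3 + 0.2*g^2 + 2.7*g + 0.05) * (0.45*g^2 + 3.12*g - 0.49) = 2.349*g^5 + 16.3764*g^4 - 0.7188*g^3 + 8.3485*g^2 - 1.167*g - 0.0245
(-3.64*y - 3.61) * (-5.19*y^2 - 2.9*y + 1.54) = 18.8916*y^3 + 29.2919*y^2 + 4.8634*y - 5.5594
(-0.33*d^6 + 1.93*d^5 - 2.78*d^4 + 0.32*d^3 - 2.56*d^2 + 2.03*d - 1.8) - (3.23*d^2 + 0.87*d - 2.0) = -0.33*d^6 + 1.93*d^5 - 2.78*d^4 + 0.32*d^3 - 5.79*d^2 + 1.16*d + 0.2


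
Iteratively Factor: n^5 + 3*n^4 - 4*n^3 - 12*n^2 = (n)*(n^4 + 3*n^3 - 4*n^2 - 12*n) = n*(n - 2)*(n^3 + 5*n^2 + 6*n) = n*(n - 2)*(n + 2)*(n^2 + 3*n) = n^2*(n - 2)*(n + 2)*(n + 3)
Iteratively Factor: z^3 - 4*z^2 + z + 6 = (z + 1)*(z^2 - 5*z + 6) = (z - 3)*(z + 1)*(z - 2)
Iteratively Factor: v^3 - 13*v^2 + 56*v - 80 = (v - 4)*(v^2 - 9*v + 20) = (v - 5)*(v - 4)*(v - 4)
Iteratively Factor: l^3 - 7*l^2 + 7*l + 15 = (l - 5)*(l^2 - 2*l - 3) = (l - 5)*(l - 3)*(l + 1)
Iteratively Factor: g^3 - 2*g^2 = (g)*(g^2 - 2*g) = g*(g - 2)*(g)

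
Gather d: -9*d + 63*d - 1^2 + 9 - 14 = 54*d - 6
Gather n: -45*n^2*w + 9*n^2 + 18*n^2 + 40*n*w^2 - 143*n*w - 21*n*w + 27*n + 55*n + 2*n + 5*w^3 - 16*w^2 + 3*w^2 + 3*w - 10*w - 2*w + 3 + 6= n^2*(27 - 45*w) + n*(40*w^2 - 164*w + 84) + 5*w^3 - 13*w^2 - 9*w + 9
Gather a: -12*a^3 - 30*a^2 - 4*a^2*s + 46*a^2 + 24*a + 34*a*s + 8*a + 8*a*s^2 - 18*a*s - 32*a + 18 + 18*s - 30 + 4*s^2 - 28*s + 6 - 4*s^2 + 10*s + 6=-12*a^3 + a^2*(16 - 4*s) + a*(8*s^2 + 16*s)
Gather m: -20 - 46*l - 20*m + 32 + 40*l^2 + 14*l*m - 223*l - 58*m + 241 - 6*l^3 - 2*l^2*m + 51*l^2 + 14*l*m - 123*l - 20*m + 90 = -6*l^3 + 91*l^2 - 392*l + m*(-2*l^2 + 28*l - 98) + 343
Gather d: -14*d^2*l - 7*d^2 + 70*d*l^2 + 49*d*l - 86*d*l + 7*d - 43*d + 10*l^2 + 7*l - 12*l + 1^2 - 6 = d^2*(-14*l - 7) + d*(70*l^2 - 37*l - 36) + 10*l^2 - 5*l - 5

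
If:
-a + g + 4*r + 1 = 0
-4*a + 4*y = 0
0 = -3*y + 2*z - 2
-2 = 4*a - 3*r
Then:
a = 2*z/3 - 2/3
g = -26*z/9 - 7/9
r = 8*z/9 - 2/9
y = 2*z/3 - 2/3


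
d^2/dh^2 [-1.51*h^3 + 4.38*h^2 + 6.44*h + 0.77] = 8.76 - 9.06*h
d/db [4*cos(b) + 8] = -4*sin(b)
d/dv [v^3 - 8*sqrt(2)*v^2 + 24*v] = 3*v^2 - 16*sqrt(2)*v + 24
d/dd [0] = 0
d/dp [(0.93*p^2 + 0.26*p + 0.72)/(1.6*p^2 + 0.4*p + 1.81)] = (-0.044*p^2 + 1.0626*p + 0.1826)/(2.56*p^4 + 1.28*p^3 + 5.952*p^2 + 1.448*p + 3.2761)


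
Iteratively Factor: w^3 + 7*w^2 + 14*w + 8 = (w + 2)*(w^2 + 5*w + 4) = (w + 2)*(w + 4)*(w + 1)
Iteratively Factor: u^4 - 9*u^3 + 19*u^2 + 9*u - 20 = (u - 5)*(u^3 - 4*u^2 - u + 4) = (u - 5)*(u - 4)*(u^2 - 1) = (u - 5)*(u - 4)*(u + 1)*(u - 1)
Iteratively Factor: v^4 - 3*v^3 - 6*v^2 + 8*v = (v - 4)*(v^3 + v^2 - 2*v) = v*(v - 4)*(v^2 + v - 2) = v*(v - 4)*(v + 2)*(v - 1)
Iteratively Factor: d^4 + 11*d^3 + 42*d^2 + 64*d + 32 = (d + 1)*(d^3 + 10*d^2 + 32*d + 32) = (d + 1)*(d + 4)*(d^2 + 6*d + 8) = (d + 1)*(d + 2)*(d + 4)*(d + 4)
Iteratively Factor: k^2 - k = (k - 1)*(k)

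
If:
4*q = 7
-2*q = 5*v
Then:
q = 7/4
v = -7/10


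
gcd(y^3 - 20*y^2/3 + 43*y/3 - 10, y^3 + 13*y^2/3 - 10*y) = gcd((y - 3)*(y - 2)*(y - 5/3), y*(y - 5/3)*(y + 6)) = y - 5/3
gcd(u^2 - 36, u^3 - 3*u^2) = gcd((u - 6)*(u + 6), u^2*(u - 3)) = 1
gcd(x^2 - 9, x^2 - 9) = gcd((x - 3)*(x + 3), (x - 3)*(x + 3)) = x^2 - 9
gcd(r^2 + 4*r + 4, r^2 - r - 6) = r + 2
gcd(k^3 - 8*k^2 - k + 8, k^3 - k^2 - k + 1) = k^2 - 1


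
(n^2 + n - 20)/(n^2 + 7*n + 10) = (n - 4)/(n + 2)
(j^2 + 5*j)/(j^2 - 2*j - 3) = j*(j + 5)/(j^2 - 2*j - 3)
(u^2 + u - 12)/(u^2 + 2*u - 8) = (u - 3)/(u - 2)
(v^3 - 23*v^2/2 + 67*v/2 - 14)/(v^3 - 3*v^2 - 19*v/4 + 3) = 2*(v - 7)/(2*v + 3)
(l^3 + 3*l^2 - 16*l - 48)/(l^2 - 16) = l + 3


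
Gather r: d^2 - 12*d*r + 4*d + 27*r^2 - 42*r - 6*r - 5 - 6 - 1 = d^2 + 4*d + 27*r^2 + r*(-12*d - 48) - 12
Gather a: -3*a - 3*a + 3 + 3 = 6 - 6*a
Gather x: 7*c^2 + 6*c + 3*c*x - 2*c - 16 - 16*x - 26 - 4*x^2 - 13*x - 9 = 7*c^2 + 4*c - 4*x^2 + x*(3*c - 29) - 51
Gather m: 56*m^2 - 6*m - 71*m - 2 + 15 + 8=56*m^2 - 77*m + 21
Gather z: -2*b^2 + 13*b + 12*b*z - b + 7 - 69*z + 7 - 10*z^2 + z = -2*b^2 + 12*b - 10*z^2 + z*(12*b - 68) + 14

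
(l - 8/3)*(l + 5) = l^2 + 7*l/3 - 40/3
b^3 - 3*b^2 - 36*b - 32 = (b - 8)*(b + 1)*(b + 4)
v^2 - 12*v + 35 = (v - 7)*(v - 5)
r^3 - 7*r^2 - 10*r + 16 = (r - 8)*(r - 1)*(r + 2)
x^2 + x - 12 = (x - 3)*(x + 4)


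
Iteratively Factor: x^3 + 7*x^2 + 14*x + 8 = (x + 2)*(x^2 + 5*x + 4) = (x + 1)*(x + 2)*(x + 4)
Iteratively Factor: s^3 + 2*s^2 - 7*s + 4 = (s - 1)*(s^2 + 3*s - 4) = (s - 1)^2*(s + 4)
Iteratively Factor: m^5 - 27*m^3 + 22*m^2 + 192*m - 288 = (m - 2)*(m^4 + 2*m^3 - 23*m^2 - 24*m + 144) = (m - 3)*(m - 2)*(m^3 + 5*m^2 - 8*m - 48) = (m - 3)*(m - 2)*(m + 4)*(m^2 + m - 12) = (m - 3)^2*(m - 2)*(m + 4)*(m + 4)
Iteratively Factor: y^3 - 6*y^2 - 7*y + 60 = (y - 5)*(y^2 - y - 12) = (y - 5)*(y + 3)*(y - 4)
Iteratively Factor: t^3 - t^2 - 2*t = (t)*(t^2 - t - 2) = t*(t - 2)*(t + 1)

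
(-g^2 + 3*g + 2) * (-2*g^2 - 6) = 2*g^4 - 6*g^3 + 2*g^2 - 18*g - 12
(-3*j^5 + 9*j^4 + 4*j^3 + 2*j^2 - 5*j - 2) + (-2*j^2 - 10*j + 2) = -3*j^5 + 9*j^4 + 4*j^3 - 15*j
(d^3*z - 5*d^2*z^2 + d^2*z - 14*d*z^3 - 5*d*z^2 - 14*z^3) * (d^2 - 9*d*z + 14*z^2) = d^5*z - 14*d^4*z^2 + d^4*z + 45*d^3*z^3 - 14*d^3*z^2 + 56*d^2*z^4 + 45*d^2*z^3 - 196*d*z^5 + 56*d*z^4 - 196*z^5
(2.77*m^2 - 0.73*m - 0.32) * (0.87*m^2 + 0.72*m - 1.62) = 2.4099*m^4 + 1.3593*m^3 - 5.2914*m^2 + 0.9522*m + 0.5184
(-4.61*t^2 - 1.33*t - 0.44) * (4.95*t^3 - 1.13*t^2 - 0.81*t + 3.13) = -22.8195*t^5 - 1.3742*t^4 + 3.059*t^3 - 12.8548*t^2 - 3.8065*t - 1.3772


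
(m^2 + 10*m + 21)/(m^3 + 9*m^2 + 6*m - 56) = (m + 3)/(m^2 + 2*m - 8)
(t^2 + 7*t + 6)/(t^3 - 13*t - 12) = (t + 6)/(t^2 - t - 12)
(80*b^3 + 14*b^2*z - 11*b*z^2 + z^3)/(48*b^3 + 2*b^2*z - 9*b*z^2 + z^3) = (-5*b + z)/(-3*b + z)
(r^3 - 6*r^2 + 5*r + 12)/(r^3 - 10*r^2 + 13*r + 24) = (r - 4)/(r - 8)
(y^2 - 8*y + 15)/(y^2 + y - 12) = (y - 5)/(y + 4)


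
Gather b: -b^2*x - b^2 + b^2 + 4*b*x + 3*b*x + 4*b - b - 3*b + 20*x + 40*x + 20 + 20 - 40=-b^2*x + 7*b*x + 60*x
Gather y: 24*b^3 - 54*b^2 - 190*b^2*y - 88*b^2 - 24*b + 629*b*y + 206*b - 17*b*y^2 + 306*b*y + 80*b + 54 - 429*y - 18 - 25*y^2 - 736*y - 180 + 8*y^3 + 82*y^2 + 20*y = 24*b^3 - 142*b^2 + 262*b + 8*y^3 + y^2*(57 - 17*b) + y*(-190*b^2 + 935*b - 1145) - 144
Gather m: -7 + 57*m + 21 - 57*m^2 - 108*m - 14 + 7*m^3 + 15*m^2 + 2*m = 7*m^3 - 42*m^2 - 49*m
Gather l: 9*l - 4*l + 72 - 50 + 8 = 5*l + 30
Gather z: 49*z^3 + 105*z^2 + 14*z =49*z^3 + 105*z^2 + 14*z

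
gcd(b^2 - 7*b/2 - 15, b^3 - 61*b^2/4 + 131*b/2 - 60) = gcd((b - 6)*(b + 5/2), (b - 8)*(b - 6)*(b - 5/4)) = b - 6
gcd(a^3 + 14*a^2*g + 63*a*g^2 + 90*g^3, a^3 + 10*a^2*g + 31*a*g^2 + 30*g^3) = a^2 + 8*a*g + 15*g^2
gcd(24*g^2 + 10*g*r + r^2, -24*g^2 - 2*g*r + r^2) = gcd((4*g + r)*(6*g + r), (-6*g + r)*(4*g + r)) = 4*g + r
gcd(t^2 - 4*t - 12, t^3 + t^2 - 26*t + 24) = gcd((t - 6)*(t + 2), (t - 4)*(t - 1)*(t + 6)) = 1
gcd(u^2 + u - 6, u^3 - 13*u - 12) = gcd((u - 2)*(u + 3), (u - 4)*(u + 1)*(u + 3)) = u + 3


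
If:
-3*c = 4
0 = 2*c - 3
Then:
No Solution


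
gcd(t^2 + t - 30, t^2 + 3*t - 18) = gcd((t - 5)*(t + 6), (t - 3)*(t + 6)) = t + 6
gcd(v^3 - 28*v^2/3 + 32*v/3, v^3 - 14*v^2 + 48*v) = v^2 - 8*v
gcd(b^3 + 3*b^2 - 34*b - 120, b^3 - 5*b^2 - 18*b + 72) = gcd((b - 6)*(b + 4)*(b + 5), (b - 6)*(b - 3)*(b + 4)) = b^2 - 2*b - 24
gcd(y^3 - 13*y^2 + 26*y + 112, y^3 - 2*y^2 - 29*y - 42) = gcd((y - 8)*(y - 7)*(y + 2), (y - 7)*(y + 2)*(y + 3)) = y^2 - 5*y - 14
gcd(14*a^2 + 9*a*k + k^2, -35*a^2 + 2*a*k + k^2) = 7*a + k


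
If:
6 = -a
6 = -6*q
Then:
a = -6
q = -1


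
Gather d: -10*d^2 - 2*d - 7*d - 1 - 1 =-10*d^2 - 9*d - 2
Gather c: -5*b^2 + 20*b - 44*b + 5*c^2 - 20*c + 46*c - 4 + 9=-5*b^2 - 24*b + 5*c^2 + 26*c + 5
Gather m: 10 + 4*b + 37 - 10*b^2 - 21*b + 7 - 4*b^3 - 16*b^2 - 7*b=-4*b^3 - 26*b^2 - 24*b + 54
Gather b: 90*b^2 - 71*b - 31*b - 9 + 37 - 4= 90*b^2 - 102*b + 24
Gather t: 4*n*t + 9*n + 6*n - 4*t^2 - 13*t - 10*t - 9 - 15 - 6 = 15*n - 4*t^2 + t*(4*n - 23) - 30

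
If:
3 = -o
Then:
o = -3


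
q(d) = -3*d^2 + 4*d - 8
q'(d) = 4 - 6*d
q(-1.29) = -18.15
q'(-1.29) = 11.74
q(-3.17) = -50.83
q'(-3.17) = 23.02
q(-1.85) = -25.67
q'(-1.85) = 15.10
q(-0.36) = -9.83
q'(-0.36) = 6.16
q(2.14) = -13.18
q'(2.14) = -8.84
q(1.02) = -7.04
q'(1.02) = -2.12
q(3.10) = -24.43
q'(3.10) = -14.60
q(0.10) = -7.63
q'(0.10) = 3.40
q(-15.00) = -743.00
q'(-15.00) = 94.00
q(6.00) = -92.00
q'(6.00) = -32.00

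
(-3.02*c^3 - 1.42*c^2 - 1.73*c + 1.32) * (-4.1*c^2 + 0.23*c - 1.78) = 12.382*c^5 + 5.1274*c^4 + 12.142*c^3 - 3.2823*c^2 + 3.383*c - 2.3496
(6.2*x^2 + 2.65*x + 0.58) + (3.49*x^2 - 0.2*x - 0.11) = 9.69*x^2 + 2.45*x + 0.47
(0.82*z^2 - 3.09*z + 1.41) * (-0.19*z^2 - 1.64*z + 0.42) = -0.1558*z^4 - 0.7577*z^3 + 5.1441*z^2 - 3.6102*z + 0.5922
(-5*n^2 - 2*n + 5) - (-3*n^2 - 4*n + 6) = -2*n^2 + 2*n - 1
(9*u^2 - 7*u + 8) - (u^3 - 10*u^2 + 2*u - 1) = -u^3 + 19*u^2 - 9*u + 9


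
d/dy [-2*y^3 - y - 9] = -6*y^2 - 1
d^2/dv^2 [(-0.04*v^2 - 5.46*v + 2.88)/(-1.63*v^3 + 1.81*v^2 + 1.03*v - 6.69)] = (0.212552*v^6 + 87.040044*v^5 - 188.071356*v^4 + 183.802648*v^3 - 739.169424*v^2 + 552.905676*v + 2.96888400000001)/(4.330747*v^9 - 14.426967*v^8 + 7.810308*v^7 + 65.627096*v^6 - 123.36039*v^5 - 7.40040599999999*v^4 + 292.597604*v^3 - 221.73336*v^2 - 138.296349*v + 299.418309)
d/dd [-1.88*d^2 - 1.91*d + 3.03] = -3.76*d - 1.91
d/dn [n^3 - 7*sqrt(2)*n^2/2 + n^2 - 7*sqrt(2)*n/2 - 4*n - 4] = 3*n^2 - 7*sqrt(2)*n + 2*n - 7*sqrt(2)/2 - 4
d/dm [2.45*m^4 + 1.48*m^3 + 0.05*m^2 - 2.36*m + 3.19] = 9.8*m^3 + 4.44*m^2 + 0.1*m - 2.36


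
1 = 1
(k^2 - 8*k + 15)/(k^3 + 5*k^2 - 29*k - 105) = (k - 3)/(k^2 + 10*k + 21)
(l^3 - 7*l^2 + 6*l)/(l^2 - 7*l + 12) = l*(l^2 - 7*l + 6)/(l^2 - 7*l + 12)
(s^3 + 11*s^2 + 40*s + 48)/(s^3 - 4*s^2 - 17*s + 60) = (s^2 + 7*s + 12)/(s^2 - 8*s + 15)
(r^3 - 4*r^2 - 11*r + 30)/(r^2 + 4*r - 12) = (r^2 - 2*r - 15)/(r + 6)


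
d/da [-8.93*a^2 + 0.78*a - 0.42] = 0.78 - 17.86*a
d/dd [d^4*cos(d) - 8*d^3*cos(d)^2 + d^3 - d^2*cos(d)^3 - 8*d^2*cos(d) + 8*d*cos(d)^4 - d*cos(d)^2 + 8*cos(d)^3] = -d^4*sin(d) + 8*d^3*sin(2*d) + 4*d^3*cos(d) + 35*d^2*sin(d)/4 + 3*d^2*sin(3*d)/4 - 12*d^2*cos(2*d) - 9*d^2 - 7*d*sin(2*d) - 4*d*sin(4*d) - 35*d*cos(d)/2 - d*cos(3*d)/2 - 6*sin(d) - 6*sin(3*d) + 2*cos(2*d)^2 + 7*cos(2*d)/2 + 3/2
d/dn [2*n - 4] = 2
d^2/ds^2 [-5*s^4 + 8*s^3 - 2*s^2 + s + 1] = -60*s^2 + 48*s - 4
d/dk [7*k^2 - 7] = 14*k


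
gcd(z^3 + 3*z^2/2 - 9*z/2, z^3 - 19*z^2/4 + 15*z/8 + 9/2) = z - 3/2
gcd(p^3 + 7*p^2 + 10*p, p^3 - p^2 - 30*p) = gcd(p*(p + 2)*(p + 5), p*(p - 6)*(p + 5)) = p^2 + 5*p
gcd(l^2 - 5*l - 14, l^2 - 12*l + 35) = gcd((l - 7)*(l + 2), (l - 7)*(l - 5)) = l - 7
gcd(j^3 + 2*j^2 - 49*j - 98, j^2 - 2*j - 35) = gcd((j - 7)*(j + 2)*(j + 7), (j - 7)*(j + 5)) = j - 7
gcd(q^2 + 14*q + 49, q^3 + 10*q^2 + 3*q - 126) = q + 7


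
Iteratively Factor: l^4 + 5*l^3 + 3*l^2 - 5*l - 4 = (l + 4)*(l^3 + l^2 - l - 1) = (l - 1)*(l + 4)*(l^2 + 2*l + 1) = (l - 1)*(l + 1)*(l + 4)*(l + 1)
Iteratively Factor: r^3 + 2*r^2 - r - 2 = (r + 1)*(r^2 + r - 2) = (r - 1)*(r + 1)*(r + 2)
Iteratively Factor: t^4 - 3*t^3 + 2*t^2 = (t - 1)*(t^3 - 2*t^2) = t*(t - 1)*(t^2 - 2*t) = t^2*(t - 1)*(t - 2)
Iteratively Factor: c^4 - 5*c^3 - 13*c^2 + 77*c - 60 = (c - 1)*(c^3 - 4*c^2 - 17*c + 60) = (c - 1)*(c + 4)*(c^2 - 8*c + 15) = (c - 5)*(c - 1)*(c + 4)*(c - 3)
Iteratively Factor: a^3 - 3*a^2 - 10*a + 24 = (a + 3)*(a^2 - 6*a + 8) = (a - 4)*(a + 3)*(a - 2)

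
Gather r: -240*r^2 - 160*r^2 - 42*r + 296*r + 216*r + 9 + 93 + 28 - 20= -400*r^2 + 470*r + 110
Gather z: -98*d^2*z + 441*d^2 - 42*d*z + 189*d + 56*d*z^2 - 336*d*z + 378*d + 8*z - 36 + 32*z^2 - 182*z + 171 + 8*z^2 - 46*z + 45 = 441*d^2 + 567*d + z^2*(56*d + 40) + z*(-98*d^2 - 378*d - 220) + 180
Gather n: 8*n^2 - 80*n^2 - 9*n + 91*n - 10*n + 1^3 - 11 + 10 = -72*n^2 + 72*n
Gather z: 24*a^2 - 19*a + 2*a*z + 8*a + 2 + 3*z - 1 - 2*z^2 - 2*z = 24*a^2 - 11*a - 2*z^2 + z*(2*a + 1) + 1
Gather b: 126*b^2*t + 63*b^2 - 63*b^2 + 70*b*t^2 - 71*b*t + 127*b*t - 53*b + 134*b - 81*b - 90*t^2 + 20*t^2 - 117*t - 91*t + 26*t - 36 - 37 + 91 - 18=126*b^2*t + b*(70*t^2 + 56*t) - 70*t^2 - 182*t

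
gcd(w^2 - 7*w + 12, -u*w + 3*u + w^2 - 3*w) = w - 3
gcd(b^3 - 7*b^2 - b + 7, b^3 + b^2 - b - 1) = b^2 - 1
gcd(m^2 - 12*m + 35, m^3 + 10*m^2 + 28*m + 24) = 1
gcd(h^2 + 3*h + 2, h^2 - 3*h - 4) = h + 1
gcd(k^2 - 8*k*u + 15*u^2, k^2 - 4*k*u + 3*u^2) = -k + 3*u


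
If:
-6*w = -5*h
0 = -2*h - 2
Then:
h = -1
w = -5/6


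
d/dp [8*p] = 8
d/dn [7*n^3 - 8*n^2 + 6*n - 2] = 21*n^2 - 16*n + 6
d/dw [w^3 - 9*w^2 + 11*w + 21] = 3*w^2 - 18*w + 11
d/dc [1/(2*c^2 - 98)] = -c/(c^2 - 49)^2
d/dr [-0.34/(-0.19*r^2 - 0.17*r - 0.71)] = (-0.1292*r - 0.0578)/(0.19*r^2 + 0.17*r + 0.71)^2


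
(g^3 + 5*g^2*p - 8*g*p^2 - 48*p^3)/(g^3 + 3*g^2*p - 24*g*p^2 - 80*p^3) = (-g + 3*p)/(-g + 5*p)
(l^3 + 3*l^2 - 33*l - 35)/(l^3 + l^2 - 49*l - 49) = (l - 5)/(l - 7)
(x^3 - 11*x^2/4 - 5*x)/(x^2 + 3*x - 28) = x*(4*x + 5)/(4*(x + 7))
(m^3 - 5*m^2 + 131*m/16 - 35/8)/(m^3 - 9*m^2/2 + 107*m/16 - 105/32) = 2*(m - 2)/(2*m - 3)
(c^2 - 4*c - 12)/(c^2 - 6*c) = (c + 2)/c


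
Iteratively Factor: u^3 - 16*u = (u)*(u^2 - 16) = u*(u + 4)*(u - 4)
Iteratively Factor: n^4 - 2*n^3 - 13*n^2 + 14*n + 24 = (n - 4)*(n^3 + 2*n^2 - 5*n - 6) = (n - 4)*(n + 1)*(n^2 + n - 6) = (n - 4)*(n - 2)*(n + 1)*(n + 3)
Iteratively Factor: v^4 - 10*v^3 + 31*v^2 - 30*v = (v - 3)*(v^3 - 7*v^2 + 10*v) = v*(v - 3)*(v^2 - 7*v + 10) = v*(v - 5)*(v - 3)*(v - 2)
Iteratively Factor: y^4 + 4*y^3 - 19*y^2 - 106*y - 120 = (y + 3)*(y^3 + y^2 - 22*y - 40) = (y + 3)*(y + 4)*(y^2 - 3*y - 10) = (y + 2)*(y + 3)*(y + 4)*(y - 5)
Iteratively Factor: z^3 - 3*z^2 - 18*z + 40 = (z + 4)*(z^2 - 7*z + 10) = (z - 2)*(z + 4)*(z - 5)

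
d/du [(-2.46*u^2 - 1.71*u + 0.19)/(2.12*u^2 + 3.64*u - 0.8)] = (-5.3292*u^2 + 3.1304*u + 0.6764)/(4.4944*u^4 + 15.4336*u^3 + 9.8576*u^2 - 5.824*u + 0.64)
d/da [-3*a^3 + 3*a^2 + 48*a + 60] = -9*a^2 + 6*a + 48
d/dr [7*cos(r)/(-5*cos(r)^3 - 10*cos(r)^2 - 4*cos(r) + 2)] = 224*(-5*cos(r)^3 - 5*cos(r)^2 - 1)*sin(r)/(-40*sin(r)^2 + 31*cos(r) + 5*cos(3*r) + 32)^2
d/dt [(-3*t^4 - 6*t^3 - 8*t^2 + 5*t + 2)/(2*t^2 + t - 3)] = (-12*t^5 - 21*t^4 + 24*t^3 + 36*t^2 + 40*t - 17)/(4*t^4 + 4*t^3 - 11*t^2 - 6*t + 9)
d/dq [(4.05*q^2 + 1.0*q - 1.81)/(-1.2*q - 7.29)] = (-4.86*q^2 - 59.049*q - 9.462)/(1.44*q^2 + 17.496*q + 53.1441)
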